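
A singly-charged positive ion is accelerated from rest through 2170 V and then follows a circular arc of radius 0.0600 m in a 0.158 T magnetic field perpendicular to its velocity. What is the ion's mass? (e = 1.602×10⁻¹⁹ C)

Combine |q|V = ½mv² and r = mv/(|q|B): eliminate v to get m = qB²r²/(2V).
m = (1.602×10⁻¹⁹)(0.158)²(0.0600)²/(2·2170) ≈ 3.32×10⁻²⁷ kg.

m ≈ 3.32×10⁻²⁷ kg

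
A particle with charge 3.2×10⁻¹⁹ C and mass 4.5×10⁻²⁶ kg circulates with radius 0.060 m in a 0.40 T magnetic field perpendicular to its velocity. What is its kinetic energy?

v = |q|Br/m, then KE = ½mv² = (qBr)²/(2m).
v = (3.2×10⁻¹⁹)(0.40)(0.060)/4.5×10⁻²⁶ ≈ 1.707×10⁵ m/s.
KE = ½(4.5×10⁻²⁶)(1.707×10⁵)² ≈ 6.6×10⁻¹⁶ J = 4100 eV.

KE ≈ 4100 eV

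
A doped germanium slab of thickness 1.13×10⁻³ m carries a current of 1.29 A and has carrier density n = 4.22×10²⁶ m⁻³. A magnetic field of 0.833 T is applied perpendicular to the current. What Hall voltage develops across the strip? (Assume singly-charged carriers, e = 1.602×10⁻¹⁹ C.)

V_H ≈ 1.41×10⁻⁵ V

V_H = IB/(n e t).
V_H = (1.29)(0.833)/((4.22×10²⁶)(1.602×10⁻¹⁹)(1.13×10⁻³)) ≈ 1.41×10⁻⁵ V.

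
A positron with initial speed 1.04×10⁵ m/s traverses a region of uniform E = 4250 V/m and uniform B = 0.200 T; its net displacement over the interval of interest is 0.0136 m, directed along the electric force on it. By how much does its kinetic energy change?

ΔKE ≈ 9.26×10⁻¹⁸ J

The magnetic force is always ⟂ v and does no work; only the electric force changes KE.
ΔKE = F_E · d = |q|E d = (1.602×10⁻¹⁹)(4250)(0.0136) ≈ 9.26×10⁻¹⁸ J.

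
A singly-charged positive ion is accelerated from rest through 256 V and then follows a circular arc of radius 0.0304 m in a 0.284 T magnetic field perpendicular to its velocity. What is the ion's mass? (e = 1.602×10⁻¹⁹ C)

Combine |q|V = ½mv² and r = mv/(|q|B): eliminate v to get m = qB²r²/(2V).
m = (1.602×10⁻¹⁹)(0.284)²(0.0304)²/(2·256) ≈ 2.33×10⁻²⁶ kg.

m ≈ 2.33×10⁻²⁶ kg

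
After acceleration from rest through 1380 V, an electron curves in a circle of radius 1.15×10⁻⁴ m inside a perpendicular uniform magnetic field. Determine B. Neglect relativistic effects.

v = √(2|q|V/m) = √(2·1.602×10⁻¹⁹·1380/9.109×10⁻³¹) ≈ 2.203×10⁷ m/s.
B = mv/(|q|r) = (9.109×10⁻³¹)(2.203×10⁷)/((1.602×10⁻¹⁹)(1.15×10⁻⁴)) ≈ 1.09 T.

B ≈ 1.09 T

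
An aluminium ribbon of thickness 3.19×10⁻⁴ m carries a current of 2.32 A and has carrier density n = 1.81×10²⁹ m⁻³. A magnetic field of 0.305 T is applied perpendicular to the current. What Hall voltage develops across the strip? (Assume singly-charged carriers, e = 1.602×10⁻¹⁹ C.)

V_H = IB/(n e t).
V_H = (2.32)(0.305)/((1.81×10²⁹)(1.602×10⁻¹⁹)(3.19×10⁻⁴)) ≈ 7.65×10⁻⁸ V.

V_H ≈ 7.65×10⁻⁸ V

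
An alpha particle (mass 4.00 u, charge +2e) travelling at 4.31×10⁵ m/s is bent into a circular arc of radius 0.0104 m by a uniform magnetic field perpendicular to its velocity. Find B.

B ≈ 0.859 T

From |q|vB = mv²/r, B = mv/(|q|r).
B = (6.644×10⁻²⁷)(4.31×10⁵)/((3.204×10⁻¹⁹)(0.0104)) ≈ 0.859 T.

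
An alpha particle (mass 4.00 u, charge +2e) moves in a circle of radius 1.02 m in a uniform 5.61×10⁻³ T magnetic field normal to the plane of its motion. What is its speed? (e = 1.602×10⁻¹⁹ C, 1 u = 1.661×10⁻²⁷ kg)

From |q|vB = mv²/r, v = |q|Br/m.
v = (3.204×10⁻¹⁹)(5.61×10⁻³)(1.02)/6.644×10⁻²⁷ ≈ 2.76×10⁵ m/s.

v ≈ 2.76×10⁵ m/s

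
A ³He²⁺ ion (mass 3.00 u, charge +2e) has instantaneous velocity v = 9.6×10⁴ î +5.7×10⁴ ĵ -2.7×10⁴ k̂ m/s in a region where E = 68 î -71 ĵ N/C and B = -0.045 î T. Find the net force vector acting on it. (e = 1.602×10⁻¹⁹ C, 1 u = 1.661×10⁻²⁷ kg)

F ≈ (2.18×10⁻¹⁷, 3.67×10⁻¹⁶, 8.22×10⁻¹⁶) N

v×B = (0, 1220, 2560) N/C.
E + v×B = (68.0, 1140, 2560) N/C.
F = q(E + v×B) = (3.204×10⁻¹⁹ C)·(68.0, 1140, 2560) = (2.18×10⁻¹⁷, 3.67×10⁻¹⁶, 8.22×10⁻¹⁶) N.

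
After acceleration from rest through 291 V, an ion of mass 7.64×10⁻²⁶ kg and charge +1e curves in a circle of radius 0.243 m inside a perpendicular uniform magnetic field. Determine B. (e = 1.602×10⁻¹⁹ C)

B ≈ 0.0686 T

v = √(2|q|V/m) = √(2·1.602×10⁻¹⁹·291/7.64×10⁻²⁶) ≈ 3.493×10⁴ m/s.
B = mv/(|q|r) = (7.64×10⁻²⁶)(3.493×10⁴)/((1.602×10⁻¹⁹)(0.243)) ≈ 0.0686 T.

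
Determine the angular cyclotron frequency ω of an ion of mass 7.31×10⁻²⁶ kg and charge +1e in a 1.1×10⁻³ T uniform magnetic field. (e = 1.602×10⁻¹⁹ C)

ω ≈ 2400 rad/s

ω = |q|B/m.
ω = (1.602×10⁻¹⁹)(1.1×10⁻³)/7.31×10⁻²⁶ ≈ 2400 rad/s.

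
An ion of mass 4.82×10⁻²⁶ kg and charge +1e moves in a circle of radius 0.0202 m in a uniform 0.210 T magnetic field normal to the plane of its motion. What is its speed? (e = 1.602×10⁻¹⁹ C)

v ≈ 1.41×10⁴ m/s

From |q|vB = mv²/r, v = |q|Br/m.
v = (1.602×10⁻¹⁹)(0.210)(0.0202)/4.82×10⁻²⁶ ≈ 1.41×10⁴ m/s.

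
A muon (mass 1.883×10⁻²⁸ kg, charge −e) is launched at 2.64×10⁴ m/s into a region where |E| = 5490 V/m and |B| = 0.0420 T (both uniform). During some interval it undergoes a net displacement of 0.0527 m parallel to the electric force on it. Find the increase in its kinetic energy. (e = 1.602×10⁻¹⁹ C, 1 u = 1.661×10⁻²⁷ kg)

The magnetic force is always ⟂ v and does no work; only the electric force changes KE.
ΔKE = F_E · d = |q|E d = (1.602×10⁻¹⁹)(5490)(0.0527) ≈ 4.63×10⁻¹⁷ J.

ΔKE ≈ 4.63×10⁻¹⁷ J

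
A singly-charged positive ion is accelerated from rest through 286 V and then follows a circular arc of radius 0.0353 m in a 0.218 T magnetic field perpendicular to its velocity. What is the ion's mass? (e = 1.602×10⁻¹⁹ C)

Combine |q|V = ½mv² and r = mv/(|q|B): eliminate v to get m = qB²r²/(2V).
m = (1.602×10⁻¹⁹)(0.218)²(0.0353)²/(2·286) ≈ 1.66×10⁻²⁶ kg.

m ≈ 1.66×10⁻²⁶ kg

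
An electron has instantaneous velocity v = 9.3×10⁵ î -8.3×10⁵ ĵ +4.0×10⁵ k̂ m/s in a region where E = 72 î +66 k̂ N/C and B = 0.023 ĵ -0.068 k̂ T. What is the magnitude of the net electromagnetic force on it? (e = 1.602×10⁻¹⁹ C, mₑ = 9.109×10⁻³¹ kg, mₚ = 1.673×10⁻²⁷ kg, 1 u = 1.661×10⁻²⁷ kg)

|F| ≈ 1.31×10⁻¹⁴ N

v×B = (4.72×10⁴, 6.32×10⁴, 2.14×10⁴) N/C.
E + v×B = (4.73×10⁴, 6.32×10⁴, 2.15×10⁴) N/C.
F = q(E + v×B) = (−1.602×10⁻¹⁹ C)·(4.73×10⁴, 6.32×10⁴, 2.15×10⁴) = (-7.58×10⁻¹⁵, -1.01×10⁻¹⁴, -3.44×10⁻¹⁵) N.
|F| = 1.31×10⁻¹⁴ N.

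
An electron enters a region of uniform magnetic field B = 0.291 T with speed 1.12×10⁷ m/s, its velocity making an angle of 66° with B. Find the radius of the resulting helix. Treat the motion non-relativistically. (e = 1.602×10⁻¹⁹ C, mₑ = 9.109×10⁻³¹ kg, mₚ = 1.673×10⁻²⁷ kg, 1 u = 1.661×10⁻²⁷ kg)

r ≈ 2.00×10⁻⁴ m

v⊥ = v sinθ = 1.12×10⁷·sin66° ≈ 1.023×10⁷ m/s.
r = m v⊥/(|q|B) = (9.109×10⁻³¹)(1.023×10⁷)/((1.602×10⁻¹⁹)(0.291)) ≈ 2.00×10⁻⁴ m.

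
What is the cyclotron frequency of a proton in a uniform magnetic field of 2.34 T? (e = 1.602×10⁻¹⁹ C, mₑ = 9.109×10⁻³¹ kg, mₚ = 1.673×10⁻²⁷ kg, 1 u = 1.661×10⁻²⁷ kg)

f ≈ 3.57×10⁷ Hz

f = |q|B/(2πm).
f = (1.602×10⁻¹⁹)(2.34)/(2π·1.673×10⁻²⁷) ≈ 3.57×10⁷ Hz.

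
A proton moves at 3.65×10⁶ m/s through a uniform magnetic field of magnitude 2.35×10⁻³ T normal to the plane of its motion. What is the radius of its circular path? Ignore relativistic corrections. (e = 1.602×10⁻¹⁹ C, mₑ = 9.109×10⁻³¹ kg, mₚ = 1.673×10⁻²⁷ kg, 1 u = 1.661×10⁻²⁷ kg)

The magnetic force provides the centripetal force: |q|vB = mv²/r.
r = mv/(|q|B) = (1.673×10⁻²⁷)(3.65×10⁶)/((1.602×10⁻¹⁹)(2.35×10⁻³)) ≈ 16.2 m.

r ≈ 16.2 m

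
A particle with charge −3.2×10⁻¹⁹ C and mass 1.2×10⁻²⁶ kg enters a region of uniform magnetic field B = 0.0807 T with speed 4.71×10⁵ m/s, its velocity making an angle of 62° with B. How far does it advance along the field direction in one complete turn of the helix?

p ≈ 0.646 m

v∥ = v cosθ = 4.71×10⁵·cos62° ≈ 2.211×10⁵ m/s.
T = 2πm/(|q|B) = 2π(1.2×10⁻²⁶)/((3.2×10⁻¹⁹)(0.0807)) ≈ 2.920×10⁻⁶ s.
pitch = v∥ T = (2.211×10⁵)(2.920×10⁻⁶) ≈ 0.646 m.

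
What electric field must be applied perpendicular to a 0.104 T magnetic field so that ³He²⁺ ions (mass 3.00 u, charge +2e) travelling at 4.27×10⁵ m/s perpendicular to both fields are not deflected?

For straight-line motion qE = qvB, so E = vB.
E = 4.27×10⁵ × 0.104 = 4.44×10⁴ V/m.

E = 4.44×10⁴ V/m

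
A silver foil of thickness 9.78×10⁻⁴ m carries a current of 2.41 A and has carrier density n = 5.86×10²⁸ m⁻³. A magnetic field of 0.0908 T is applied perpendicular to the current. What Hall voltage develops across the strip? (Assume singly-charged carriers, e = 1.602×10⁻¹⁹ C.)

V_H = IB/(n e t).
V_H = (2.41)(0.0908)/((5.86×10²⁸)(1.602×10⁻¹⁹)(9.78×10⁻⁴)) ≈ 2.38×10⁻⁸ V.

V_H ≈ 2.38×10⁻⁸ V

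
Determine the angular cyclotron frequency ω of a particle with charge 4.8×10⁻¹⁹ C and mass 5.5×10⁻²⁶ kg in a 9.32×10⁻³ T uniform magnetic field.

ω = |q|B/m.
ω = (4.8×10⁻¹⁹)(9.32×10⁻³)/5.5×10⁻²⁶ ≈ 8.13×10⁴ rad/s.

ω ≈ 8.13×10⁴ rad/s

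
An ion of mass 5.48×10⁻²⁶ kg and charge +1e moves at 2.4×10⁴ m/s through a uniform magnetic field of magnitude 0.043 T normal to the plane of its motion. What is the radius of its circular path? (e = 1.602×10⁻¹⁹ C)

The magnetic force provides the centripetal force: |q|vB = mv²/r.
r = mv/(|q|B) = (5.48×10⁻²⁶)(2.4×10⁴)/((1.602×10⁻¹⁹)(0.043)) ≈ 0.19 m.

r ≈ 0.19 m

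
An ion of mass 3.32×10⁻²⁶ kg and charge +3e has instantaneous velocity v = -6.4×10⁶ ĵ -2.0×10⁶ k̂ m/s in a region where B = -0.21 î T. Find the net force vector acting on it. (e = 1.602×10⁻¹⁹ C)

v×B = (0, 4.20×10⁵, -1.34×10⁶) N/C.
F = q v×B = (4.806×10⁻¹⁹ C)·(0, 4.20×10⁵, -1.34×10⁶) = (0, 2.02×10⁻¹³, -6.46×10⁻¹³) N.

F ≈ (0, 2.02×10⁻¹³, -6.46×10⁻¹³) N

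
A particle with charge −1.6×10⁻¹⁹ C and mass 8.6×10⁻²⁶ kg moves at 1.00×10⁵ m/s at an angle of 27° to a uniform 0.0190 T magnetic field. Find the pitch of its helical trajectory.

p ≈ 15.8 m

v∥ = v cosθ = 1.00×10⁵·cos27° ≈ 8.910×10⁴ m/s.
T = 2πm/(|q|B) = 2π(8.6×10⁻²⁶)/((1.6×10⁻¹⁹)(0.0190)) ≈ 1.777×10⁻⁴ s.
pitch = v∥ T = (8.910×10⁴)(1.777×10⁻⁴) ≈ 15.8 m.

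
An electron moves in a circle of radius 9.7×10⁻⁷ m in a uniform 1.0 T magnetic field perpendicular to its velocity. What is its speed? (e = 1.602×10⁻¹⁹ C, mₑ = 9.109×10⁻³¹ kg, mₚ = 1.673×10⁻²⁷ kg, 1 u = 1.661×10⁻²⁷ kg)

v ≈ 1.7×10⁵ m/s

From |q|vB = mv²/r, v = |q|Br/m.
v = (1.602×10⁻¹⁹)(1.0)(9.7×10⁻⁷)/9.109×10⁻³¹ ≈ 1.7×10⁵ m/s.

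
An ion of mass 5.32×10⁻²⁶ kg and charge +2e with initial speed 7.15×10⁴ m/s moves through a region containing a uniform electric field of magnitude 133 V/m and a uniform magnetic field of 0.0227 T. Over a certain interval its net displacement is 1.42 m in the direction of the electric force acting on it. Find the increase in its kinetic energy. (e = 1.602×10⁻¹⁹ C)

The magnetic force is always ⟂ v and does no work; only the electric force changes KE.
ΔKE = F_E · d = |q|E d = (3.204×10⁻¹⁹)(133)(1.42) ≈ 6.05×10⁻¹⁷ J.

ΔKE ≈ 6.05×10⁻¹⁷ J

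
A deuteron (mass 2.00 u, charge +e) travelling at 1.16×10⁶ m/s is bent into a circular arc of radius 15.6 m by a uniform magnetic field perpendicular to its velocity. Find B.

From |q|vB = mv²/r, B = mv/(|q|r).
B = (3.322×10⁻²⁷)(1.16×10⁶)/((1.602×10⁻¹⁹)(15.6)) ≈ 1.54×10⁻³ T.

B ≈ 1.54×10⁻³ T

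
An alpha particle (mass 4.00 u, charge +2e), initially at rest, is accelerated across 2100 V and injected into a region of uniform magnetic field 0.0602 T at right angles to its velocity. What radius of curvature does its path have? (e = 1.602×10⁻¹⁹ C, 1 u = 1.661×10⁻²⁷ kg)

Acceleration: |q|V = ½mv² ⇒ v = √(2|q|V/m) = √(2·3.204×10⁻¹⁹·2100/6.644×10⁻²⁷) ≈ 4.500×10⁵ m/s.
In the field: r = mv/(|q|B) = (6.644×10⁻²⁷)(4.500×10⁵)/((3.204×10⁻¹⁹)(0.0602)) ≈ 0.155 m.

r ≈ 0.155 m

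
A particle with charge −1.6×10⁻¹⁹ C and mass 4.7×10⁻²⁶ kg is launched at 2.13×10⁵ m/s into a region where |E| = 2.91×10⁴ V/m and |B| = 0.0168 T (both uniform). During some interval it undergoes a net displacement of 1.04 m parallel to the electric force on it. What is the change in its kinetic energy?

ΔKE ≈ 4.84×10⁻¹⁵ J

The magnetic force is always ⟂ v and does no work; only the electric force changes KE.
ΔKE = F_E · d = |q|E d = (1.6×10⁻¹⁹)(2.91×10⁴)(1.04) ≈ 4.84×10⁻¹⁵ J.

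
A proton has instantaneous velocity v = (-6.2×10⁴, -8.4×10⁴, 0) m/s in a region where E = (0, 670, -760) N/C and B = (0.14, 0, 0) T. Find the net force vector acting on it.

v×B = (0, 0, 1.18×10⁴) N/C.
E + v×B = (0, 670, 1.10×10⁴) N/C.
F = q(E + v×B) = (1.602×10⁻¹⁹ C)·(0, 670, 1.10×10⁴) = (0, 1.07×10⁻¹⁶, 1.76×10⁻¹⁵) N.

F ≈ (0, 1.07×10⁻¹⁶, 1.76×10⁻¹⁵) N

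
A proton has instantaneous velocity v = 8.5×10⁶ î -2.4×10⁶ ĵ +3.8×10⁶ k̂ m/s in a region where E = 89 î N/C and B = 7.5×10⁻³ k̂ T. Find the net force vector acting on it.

F ≈ (-2.87×10⁻¹⁵, -1.02×10⁻¹⁴, 0) N

v×B = (-1.80×10⁴, -6.38×10⁴, 0) N/C.
E + v×B = (-1.79×10⁴, -6.38×10⁴, 0) N/C.
F = q(E + v×B) = (1.602×10⁻¹⁹ C)·(-1.79×10⁴, -6.38×10⁴, 0) = (-2.87×10⁻¹⁵, -1.02×10⁻¹⁴, 0) N.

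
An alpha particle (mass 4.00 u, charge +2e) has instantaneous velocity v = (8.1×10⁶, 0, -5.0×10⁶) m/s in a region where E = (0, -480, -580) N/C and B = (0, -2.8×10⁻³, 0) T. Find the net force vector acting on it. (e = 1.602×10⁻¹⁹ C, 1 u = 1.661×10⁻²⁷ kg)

v×B = (-1.40×10⁴, 0, -2.27×10⁴) N/C.
E + v×B = (-1.40×10⁴, -480, -2.33×10⁴) N/C.
F = q(E + v×B) = (3.204×10⁻¹⁹ C)·(-1.40×10⁴, -480, -2.33×10⁴) = (-4.49×10⁻¹⁵, -1.54×10⁻¹⁶, -7.45×10⁻¹⁵) N.

F ≈ (-4.49×10⁻¹⁵, -1.54×10⁻¹⁶, -7.45×10⁻¹⁵) N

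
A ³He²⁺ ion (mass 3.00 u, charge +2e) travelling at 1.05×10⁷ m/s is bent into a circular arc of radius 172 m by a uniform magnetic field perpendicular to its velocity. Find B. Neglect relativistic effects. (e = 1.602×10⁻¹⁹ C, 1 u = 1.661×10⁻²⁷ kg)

B ≈ 9.49×10⁻⁴ T

From |q|vB = mv²/r, B = mv/(|q|r).
B = (4.983×10⁻²⁷)(1.05×10⁷)/((3.204×10⁻¹⁹)(172)) ≈ 9.49×10⁻⁴ T.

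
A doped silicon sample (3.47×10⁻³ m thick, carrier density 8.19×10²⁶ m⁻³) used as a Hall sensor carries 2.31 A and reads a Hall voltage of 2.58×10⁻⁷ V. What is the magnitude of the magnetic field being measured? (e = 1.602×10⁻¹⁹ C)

B ≈ 0.0508 T

From V_H = IB/(n e t), B = V_H n e t / I.
B = (2.58×10⁻⁷)(8.19×10²⁶)(1.602×10⁻¹⁹)(3.47×10⁻³)/2.31 ≈ 0.0508 T.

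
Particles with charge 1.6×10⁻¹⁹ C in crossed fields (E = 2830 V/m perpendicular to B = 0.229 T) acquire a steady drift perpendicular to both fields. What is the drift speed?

v_d ≈ 1.24×10⁴ m/s

The E×B drift speed is v_d = E/B.
v_d = 2830/0.229 = 1.24×10⁴ m/s.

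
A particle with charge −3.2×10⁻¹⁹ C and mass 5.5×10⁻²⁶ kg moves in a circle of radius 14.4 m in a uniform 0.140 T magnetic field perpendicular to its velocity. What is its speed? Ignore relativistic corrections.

v ≈ 1.17×10⁷ m/s

From |q|vB = mv²/r, v = |q|Br/m.
v = (3.2×10⁻¹⁹)(0.140)(14.4)/5.5×10⁻²⁶ ≈ 1.17×10⁷ m/s.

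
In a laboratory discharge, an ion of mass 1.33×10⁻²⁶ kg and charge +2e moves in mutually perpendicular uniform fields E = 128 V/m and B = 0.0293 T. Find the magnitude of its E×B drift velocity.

v_d ≈ 4370 m/s

The E×B drift speed is v_d = E/B.
v_d = 128/0.0293 = 4370 m/s.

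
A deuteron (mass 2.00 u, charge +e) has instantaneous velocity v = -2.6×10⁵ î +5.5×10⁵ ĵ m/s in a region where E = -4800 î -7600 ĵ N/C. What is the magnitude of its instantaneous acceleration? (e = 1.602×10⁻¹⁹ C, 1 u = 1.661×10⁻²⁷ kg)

|a| ≈ 4.33×10¹¹ m/s²

Only an electric field acts, so F = qE = (1.602×10⁻¹⁹ C)·(-4800, -7600, 0) = (-7.69×10⁻¹⁶, -1.22×10⁻¹⁵, 0) N.
|a| = |F|/m = 1.440×10⁻¹⁵/3.322×10⁻²⁷ ≈ 4.33×10¹¹ m/s².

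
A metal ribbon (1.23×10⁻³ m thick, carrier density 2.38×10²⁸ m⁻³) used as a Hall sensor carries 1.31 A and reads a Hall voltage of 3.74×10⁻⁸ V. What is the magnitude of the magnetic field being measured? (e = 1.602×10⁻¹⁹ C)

B ≈ 0.134 T

From V_H = IB/(n e t), B = V_H n e t / I.
B = (3.74×10⁻⁸)(2.38×10²⁸)(1.602×10⁻¹⁹)(1.23×10⁻³)/1.31 ≈ 0.134 T.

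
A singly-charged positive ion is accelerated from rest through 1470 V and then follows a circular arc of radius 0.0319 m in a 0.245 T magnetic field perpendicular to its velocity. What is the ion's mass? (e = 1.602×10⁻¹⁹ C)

Combine |q|V = ½mv² and r = mv/(|q|B): eliminate v to get m = qB²r²/(2V).
m = (1.602×10⁻¹⁹)(0.245)²(0.0319)²/(2·1470) ≈ 3.33×10⁻²⁷ kg.

m ≈ 3.33×10⁻²⁷ kg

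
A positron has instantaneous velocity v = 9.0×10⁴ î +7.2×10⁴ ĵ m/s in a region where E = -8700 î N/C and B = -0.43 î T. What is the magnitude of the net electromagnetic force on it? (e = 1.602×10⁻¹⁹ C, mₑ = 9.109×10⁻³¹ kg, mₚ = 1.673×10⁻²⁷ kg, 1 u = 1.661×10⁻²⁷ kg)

v×B = (0, 0, 3.10×10⁴) N/C.
E + v×B = (-8700, 0, 3.10×10⁴) N/C.
F = q(E + v×B) = (1.602×10⁻¹⁹ C)·(-8700, 0, 3.10×10⁴) = (-1.39×10⁻¹⁵, 0, 4.96×10⁻¹⁵) N.
|F| = 5.15×10⁻¹⁵ N.

|F| ≈ 5.15×10⁻¹⁵ N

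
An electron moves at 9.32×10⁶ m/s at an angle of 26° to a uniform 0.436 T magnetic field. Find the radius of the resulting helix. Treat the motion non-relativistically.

v⊥ = v sinθ = 9.32×10⁶·sin26° ≈ 4.086×10⁶ m/s.
r = m v⊥/(|q|B) = (9.109×10⁻³¹)(4.086×10⁶)/((1.602×10⁻¹⁹)(0.436)) ≈ 5.33×10⁻⁵ m.

r ≈ 5.33×10⁻⁵ m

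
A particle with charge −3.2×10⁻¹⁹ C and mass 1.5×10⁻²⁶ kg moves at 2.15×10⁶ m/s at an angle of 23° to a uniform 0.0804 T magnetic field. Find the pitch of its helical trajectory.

v∥ = v cosθ = 2.15×10⁶·cos23° ≈ 1.979×10⁶ m/s.
T = 2πm/(|q|B) = 2π(1.5×10⁻²⁶)/((3.2×10⁻¹⁹)(0.0804)) ≈ 3.663×10⁻⁶ s.
pitch = v∥ T = (1.979×10⁶)(3.663×10⁻⁶) ≈ 7.25 m.

p ≈ 7.25 m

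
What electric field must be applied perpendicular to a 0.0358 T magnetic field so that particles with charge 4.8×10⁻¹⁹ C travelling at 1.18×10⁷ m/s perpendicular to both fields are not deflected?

For straight-line motion qE = qvB, so E = vB.
E = 1.18×10⁷ × 0.0358 = 4.22×10⁵ V/m.

E = 4.22×10⁵ V/m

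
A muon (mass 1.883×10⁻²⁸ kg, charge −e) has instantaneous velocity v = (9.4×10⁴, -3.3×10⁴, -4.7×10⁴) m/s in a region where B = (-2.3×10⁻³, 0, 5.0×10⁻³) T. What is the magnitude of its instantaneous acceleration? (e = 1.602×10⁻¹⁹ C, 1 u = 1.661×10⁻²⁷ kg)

|a| ≈ 3.44×10¹¹ m/s²

v×B = (-165, -362, -75.9) N/C.
F = q v×B = (−1.602×10⁻¹⁹ C)·(-165, -362, -75.9) = (2.64×10⁻¹⁷, 5.80×10⁻¹⁷, 1.22×10⁻¹⁷) N.
|a| = |F|/m = 6.487×10⁻¹⁷/1.883×10⁻²⁸ ≈ 3.44×10¹¹ m/s².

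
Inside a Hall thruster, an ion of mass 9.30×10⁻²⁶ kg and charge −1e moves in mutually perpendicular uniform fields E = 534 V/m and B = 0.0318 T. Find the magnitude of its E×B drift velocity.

v_d ≈ 1.68×10⁴ m/s

The steady drift has the magnetic force balancing the electric force, so v_d = E/B.
v_d = 534/0.0318 = 1.68×10⁴ m/s.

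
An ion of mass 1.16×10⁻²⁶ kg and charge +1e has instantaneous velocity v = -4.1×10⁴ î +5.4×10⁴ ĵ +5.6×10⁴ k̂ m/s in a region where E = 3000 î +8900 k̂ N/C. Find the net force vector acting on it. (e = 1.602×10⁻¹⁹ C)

F ≈ (4.81×10⁻¹⁶, 0, 1.43×10⁻¹⁵) N

Only an electric field acts, so F = qE = (1.602×10⁻¹⁹ C)·(3000, 0, 8900) = (4.81×10⁻¹⁶, 0, 1.43×10⁻¹⁵) N.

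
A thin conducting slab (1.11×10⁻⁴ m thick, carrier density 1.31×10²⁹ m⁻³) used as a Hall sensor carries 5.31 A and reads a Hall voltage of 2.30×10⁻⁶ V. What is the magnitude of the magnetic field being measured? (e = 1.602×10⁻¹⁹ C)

From V_H = IB/(n e t), B = V_H n e t / I.
B = (2.30×10⁻⁶)(1.31×10²⁹)(1.602×10⁻¹⁹)(1.11×10⁻⁴)/5.31 ≈ 1.01 T.

B ≈ 1.01 T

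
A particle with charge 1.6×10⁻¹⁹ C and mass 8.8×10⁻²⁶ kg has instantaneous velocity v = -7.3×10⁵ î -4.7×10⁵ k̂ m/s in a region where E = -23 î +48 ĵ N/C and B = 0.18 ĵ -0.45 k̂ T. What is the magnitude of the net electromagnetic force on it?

v×B = (8.46×10⁴, -3.28×10⁵, -1.31×10⁵) N/C.
E + v×B = (8.46×10⁴, -3.28×10⁵, -1.31×10⁵) N/C.
F = q(E + v×B) = (1.6×10⁻¹⁹ C)·(8.46×10⁴, -3.28×10⁵, -1.31×10⁵) = (1.35×10⁻¹⁴, -5.26×10⁻¹⁴, -2.10×10⁻¹⁴) N.
|F| = 5.82×10⁻¹⁴ N.

|F| ≈ 5.82×10⁻¹⁴ N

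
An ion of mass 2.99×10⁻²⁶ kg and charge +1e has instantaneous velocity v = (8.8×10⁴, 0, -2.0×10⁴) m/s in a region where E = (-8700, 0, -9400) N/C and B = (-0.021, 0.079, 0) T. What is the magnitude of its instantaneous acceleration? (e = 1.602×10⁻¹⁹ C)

|a| ≈ 4.04×10¹⁰ m/s²

v×B = (1580, 420, 6950) N/C.
E + v×B = (-7120, 420, -2450) N/C.
F = q(E + v×B) = (1.602×10⁻¹⁹ C)·(-7120, 420, -2450) = (-1.14×10⁻¹⁵, 6.73×10⁻¹⁷, -3.92×10⁻¹⁶) N.
|a| = |F|/m = 1.208×10⁻¹⁵/2.99×10⁻²⁶ ≈ 4.04×10¹⁰ m/s².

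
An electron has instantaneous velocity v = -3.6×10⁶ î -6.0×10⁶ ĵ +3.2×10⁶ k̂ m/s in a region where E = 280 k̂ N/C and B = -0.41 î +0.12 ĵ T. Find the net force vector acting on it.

F ≈ (6.15×10⁻¹⁴, 2.10×10⁻¹³, 4.63×10⁻¹³) N

v×B = (-3.84×10⁵, -1.31×10⁶, -2.89×10⁶) N/C.
E + v×B = (-3.84×10⁵, -1.31×10⁶, -2.89×10⁶) N/C.
F = q(E + v×B) = (−1.602×10⁻¹⁹ C)·(-3.84×10⁵, -1.31×10⁶, -2.89×10⁶) = (6.15×10⁻¹⁴, 2.10×10⁻¹³, 4.63×10⁻¹³) N.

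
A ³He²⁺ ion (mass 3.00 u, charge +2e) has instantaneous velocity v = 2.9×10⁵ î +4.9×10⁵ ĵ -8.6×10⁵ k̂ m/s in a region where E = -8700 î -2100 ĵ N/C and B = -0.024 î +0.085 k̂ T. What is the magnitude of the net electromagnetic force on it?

|F| ≈ 1.14×10⁻¹⁴ N

v×B = (4.16×10⁴, -4010, 1.18×10⁴) N/C.
E + v×B = (3.30×10⁴, -6110, 1.18×10⁴) N/C.
F = q(E + v×B) = (3.204×10⁻¹⁹ C)·(3.30×10⁴, -6110, 1.18×10⁴) = (1.06×10⁻¹⁴, -1.96×10⁻¹⁵, 3.77×10⁻¹⁵) N.
|F| = 1.14×10⁻¹⁴ N.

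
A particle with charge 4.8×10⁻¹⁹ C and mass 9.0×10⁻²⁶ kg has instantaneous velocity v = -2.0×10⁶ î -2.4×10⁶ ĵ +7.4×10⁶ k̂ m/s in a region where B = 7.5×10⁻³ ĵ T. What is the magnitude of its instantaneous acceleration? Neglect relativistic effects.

|a| ≈ 3.07×10¹¹ m/s²

v×B = (-5.55×10⁴, 0, -1.50×10⁴) N/C.
F = q v×B = (4.8×10⁻¹⁹ C)·(-5.55×10⁴, 0, -1.50×10⁴) = (-2.66×10⁻¹⁴, 0, -7.20×10⁻¹⁵) N.
|a| = |F|/m = 2.760×10⁻¹⁴/9.0×10⁻²⁶ ≈ 3.07×10¹¹ m/s².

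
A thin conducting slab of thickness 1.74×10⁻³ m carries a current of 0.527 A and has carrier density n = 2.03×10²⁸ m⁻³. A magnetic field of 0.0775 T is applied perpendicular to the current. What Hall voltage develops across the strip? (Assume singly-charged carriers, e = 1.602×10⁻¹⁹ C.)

V_H ≈ 7.22×10⁻⁹ V

V_H = IB/(n e t).
V_H = (0.527)(0.0775)/((2.03×10²⁸)(1.602×10⁻¹⁹)(1.74×10⁻³)) ≈ 7.22×10⁻⁹ V.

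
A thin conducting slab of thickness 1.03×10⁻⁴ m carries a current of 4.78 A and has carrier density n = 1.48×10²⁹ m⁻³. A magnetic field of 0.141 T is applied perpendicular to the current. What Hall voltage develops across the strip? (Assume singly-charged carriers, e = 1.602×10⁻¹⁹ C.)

V_H ≈ 2.76×10⁻⁷ V

V_H = IB/(n e t).
V_H = (4.78)(0.141)/((1.48×10²⁹)(1.602×10⁻¹⁹)(1.03×10⁻⁴)) ≈ 2.76×10⁻⁷ V.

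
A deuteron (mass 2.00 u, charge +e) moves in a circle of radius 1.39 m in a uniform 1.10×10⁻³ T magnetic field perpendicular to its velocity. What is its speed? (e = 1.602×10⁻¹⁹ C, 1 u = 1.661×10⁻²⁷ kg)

From |q|vB = mv²/r, v = |q|Br/m.
v = (1.602×10⁻¹⁹)(1.10×10⁻³)(1.39)/3.322×10⁻²⁷ ≈ 7.37×10⁴ m/s.

v ≈ 7.37×10⁴ m/s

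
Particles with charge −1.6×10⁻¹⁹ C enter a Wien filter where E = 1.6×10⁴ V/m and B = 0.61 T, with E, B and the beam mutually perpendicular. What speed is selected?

Straight-line motion ⇒ electric and magnetic forces cancel, so E = vB.
v = E/B = 1.6×10⁴/0.61 = 2.6×10⁴ m/s.
The result is independent of the particle's charge and mass.

v = 2.6×10⁴ m/s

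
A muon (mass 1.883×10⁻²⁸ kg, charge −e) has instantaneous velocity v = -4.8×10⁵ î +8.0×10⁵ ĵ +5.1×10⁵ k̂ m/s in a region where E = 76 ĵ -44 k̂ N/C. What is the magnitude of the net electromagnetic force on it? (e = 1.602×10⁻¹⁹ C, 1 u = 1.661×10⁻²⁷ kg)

|F| ≈ 1.41×10⁻¹⁷ N

Only an electric field acts, so F = qE = (−1.602×10⁻¹⁹ C)·(0, 76.0, -44.0) = (0, -1.22×10⁻¹⁷, 7.05×10⁻¹⁸) N.
|F| = 1.41×10⁻¹⁷ N.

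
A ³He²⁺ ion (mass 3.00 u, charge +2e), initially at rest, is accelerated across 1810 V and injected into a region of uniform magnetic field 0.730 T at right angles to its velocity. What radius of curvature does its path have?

r ≈ 0.0103 m

Acceleration: |q|V = ½mv² ⇒ v = √(2|q|V/m) = √(2·3.204×10⁻¹⁹·1810/4.983×10⁻²⁷) ≈ 4.825×10⁵ m/s.
In the field: r = mv/(|q|B) = (4.983×10⁻²⁷)(4.825×10⁵)/((3.204×10⁻¹⁹)(0.730)) ≈ 0.0103 m.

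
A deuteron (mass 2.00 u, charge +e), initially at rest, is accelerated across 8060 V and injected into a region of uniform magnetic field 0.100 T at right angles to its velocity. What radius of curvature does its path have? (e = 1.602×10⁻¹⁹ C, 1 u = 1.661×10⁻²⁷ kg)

r ≈ 0.183 m

Acceleration: |q|V = ½mv² ⇒ v = √(2|q|V/m) = √(2·1.602×10⁻¹⁹·8060/3.322×10⁻²⁷) ≈ 8.817×10⁵ m/s.
In the field: r = mv/(|q|B) = (3.322×10⁻²⁷)(8.817×10⁵)/((1.602×10⁻¹⁹)(0.100)) ≈ 0.183 m.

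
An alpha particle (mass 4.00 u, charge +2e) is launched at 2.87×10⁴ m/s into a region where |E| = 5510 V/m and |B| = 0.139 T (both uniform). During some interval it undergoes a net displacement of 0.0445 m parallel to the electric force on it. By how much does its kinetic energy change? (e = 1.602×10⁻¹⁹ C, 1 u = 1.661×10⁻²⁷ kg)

ΔKE ≈ 7.86×10⁻¹⁷ J

The magnetic force is always ⟂ v and does no work; only the electric force changes KE.
ΔKE = F_E · d = |q|E d = (3.204×10⁻¹⁹)(5510)(0.0445) ≈ 7.86×10⁻¹⁷ J.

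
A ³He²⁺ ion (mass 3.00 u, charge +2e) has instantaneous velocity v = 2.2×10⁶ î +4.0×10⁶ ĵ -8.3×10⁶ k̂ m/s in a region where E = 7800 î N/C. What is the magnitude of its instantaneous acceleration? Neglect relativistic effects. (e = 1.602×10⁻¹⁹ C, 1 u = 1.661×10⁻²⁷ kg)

|a| ≈ 5.02×10¹¹ m/s²

Only an electric field acts, so F = qE = (3.204×10⁻¹⁹ C)·(7800, 0, 0) = (2.50×10⁻¹⁵, 0, 0) N.
|a| = |F|/m = 2.499×10⁻¹⁵/4.983×10⁻²⁷ ≈ 5.02×10¹¹ m/s².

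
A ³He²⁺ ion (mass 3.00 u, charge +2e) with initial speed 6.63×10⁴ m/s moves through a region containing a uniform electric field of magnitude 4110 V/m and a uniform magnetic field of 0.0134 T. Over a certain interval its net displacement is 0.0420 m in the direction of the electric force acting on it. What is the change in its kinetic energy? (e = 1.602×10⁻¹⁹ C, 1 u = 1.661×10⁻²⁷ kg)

ΔKE ≈ 5.53×10⁻¹⁷ J

The magnetic force is always ⟂ v and does no work; only the electric force changes KE.
ΔKE = F_E · d = |q|E d = (3.204×10⁻¹⁹)(4110)(0.0420) ≈ 5.53×10⁻¹⁷ J.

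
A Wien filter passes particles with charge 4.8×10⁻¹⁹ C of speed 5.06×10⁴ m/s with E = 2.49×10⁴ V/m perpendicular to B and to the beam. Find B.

B = 0.492 T

Balance of forces in the selector: qE = qvB ⇒ B = E/v.
B = 2.49×10⁴/5.06×10⁴ = 0.492 T.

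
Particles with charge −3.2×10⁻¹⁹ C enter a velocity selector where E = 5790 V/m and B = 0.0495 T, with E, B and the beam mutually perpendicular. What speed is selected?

For undeflected motion the electric and magnetic forces balance: qE = qvB.
v = E/B = 5790/0.0495 = 1.17×10⁵ m/s.

v = 1.17×10⁵ m/s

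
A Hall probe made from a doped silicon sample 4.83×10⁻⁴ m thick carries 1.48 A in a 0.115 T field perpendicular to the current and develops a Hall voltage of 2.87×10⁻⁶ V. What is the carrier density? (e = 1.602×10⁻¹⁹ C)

From V_H = IB/(n e t), n = IB/(V_H e t).
n = (1.48)(0.115)/((2.87×10⁻⁶)(1.602×10⁻¹⁹)(4.83×10⁻⁴)) ≈ 7.66×10²⁶ m⁻³.

n ≈ 7.66×10²⁶ m⁻³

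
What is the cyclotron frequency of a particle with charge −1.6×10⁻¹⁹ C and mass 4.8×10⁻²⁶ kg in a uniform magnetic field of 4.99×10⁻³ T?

f = |q|B/(2πm).
f = (1.6×10⁻¹⁹)(4.99×10⁻³)/(2π·4.8×10⁻²⁶) ≈ 2650 Hz.

f ≈ 2650 Hz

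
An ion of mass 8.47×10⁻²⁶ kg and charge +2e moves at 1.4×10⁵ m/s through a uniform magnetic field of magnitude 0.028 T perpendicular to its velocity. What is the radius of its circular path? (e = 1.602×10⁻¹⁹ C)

r ≈ 1.3 m

The magnetic force provides the centripetal force: |q|vB = mv²/r.
r = mv/(|q|B) = (8.47×10⁻²⁶)(1.4×10⁵)/((3.204×10⁻¹⁹)(0.028)) ≈ 1.3 m.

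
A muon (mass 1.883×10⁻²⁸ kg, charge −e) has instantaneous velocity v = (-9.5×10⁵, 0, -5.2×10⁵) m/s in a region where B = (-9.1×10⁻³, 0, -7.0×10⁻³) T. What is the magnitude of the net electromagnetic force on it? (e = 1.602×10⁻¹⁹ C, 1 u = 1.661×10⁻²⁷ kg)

|F| ≈ 3.07×10⁻¹⁶ N

v×B = (0, -1920, 0) N/C.
F = q v×B = (−1.602×10⁻¹⁹ C)·(0, -1920, 0) = (0, 3.07×10⁻¹⁶, 0) N.
|F| = 3.07×10⁻¹⁶ N.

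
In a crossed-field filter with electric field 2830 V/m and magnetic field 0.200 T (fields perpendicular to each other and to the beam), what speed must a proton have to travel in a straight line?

v = 1.42×10⁴ m/s

Straight-line motion ⇒ electric and magnetic forces cancel, so E = vB.
v = E/B = 2830/0.200 = 1.42×10⁴ m/s.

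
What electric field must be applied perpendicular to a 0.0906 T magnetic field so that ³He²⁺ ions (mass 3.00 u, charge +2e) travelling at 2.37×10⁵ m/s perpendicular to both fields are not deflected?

For straight-line motion qE = qvB, so E = vB.
E = 2.37×10⁵ × 0.0906 = 2.15×10⁴ V/m.

E = 2.15×10⁴ V/m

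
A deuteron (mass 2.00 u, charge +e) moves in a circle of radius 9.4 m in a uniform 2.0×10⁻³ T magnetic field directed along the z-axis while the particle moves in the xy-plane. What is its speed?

From |q|vB = mv²/r, v = |q|Br/m.
v = (1.602×10⁻¹⁹)(2.0×10⁻³)(9.4)/3.322×10⁻²⁷ ≈ 9.1×10⁵ m/s.

v ≈ 9.1×10⁵ m/s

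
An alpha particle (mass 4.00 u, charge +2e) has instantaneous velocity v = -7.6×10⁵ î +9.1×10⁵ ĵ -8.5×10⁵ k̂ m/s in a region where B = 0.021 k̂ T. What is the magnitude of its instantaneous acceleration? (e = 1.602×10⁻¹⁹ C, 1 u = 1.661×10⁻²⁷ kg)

v×B = (1.91×10⁴, 1.60×10⁴, 0) N/C.
F = q v×B = (3.204×10⁻¹⁹ C)·(1.91×10⁴, 1.60×10⁴, 0) = (6.12×10⁻¹⁵, 5.11×10⁻¹⁵, 0) N.
|a| = |F|/m = 7.977×10⁻¹⁵/6.644×10⁻²⁷ ≈ 1.20×10¹² m/s².

|a| ≈ 1.20×10¹² m/s²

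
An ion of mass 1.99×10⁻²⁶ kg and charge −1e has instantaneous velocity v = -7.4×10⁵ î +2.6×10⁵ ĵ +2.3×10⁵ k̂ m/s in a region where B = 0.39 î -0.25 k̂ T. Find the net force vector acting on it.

F ≈ (1.04×10⁻¹⁴, 1.53×10⁻¹⁴, 1.62×10⁻¹⁴) N

v×B = (-6.50×10⁴, -9.53×10⁴, -1.01×10⁵) N/C.
F = q v×B = (−1.602×10⁻¹⁹ C)·(-6.50×10⁴, -9.53×10⁴, -1.01×10⁵) = (1.04×10⁻¹⁴, 1.53×10⁻¹⁴, 1.62×10⁻¹⁴) N.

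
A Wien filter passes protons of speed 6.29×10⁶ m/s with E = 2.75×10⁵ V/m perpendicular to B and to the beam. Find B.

B = 0.0437 T

Balance of forces in the selector: qE = qvB ⇒ B = E/v.
B = 2.75×10⁵/6.29×10⁶ = 0.0437 T.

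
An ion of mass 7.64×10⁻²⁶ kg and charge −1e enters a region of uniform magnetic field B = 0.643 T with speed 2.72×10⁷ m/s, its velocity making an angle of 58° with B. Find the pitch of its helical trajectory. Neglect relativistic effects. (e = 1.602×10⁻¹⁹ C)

p ≈ 67.2 m

v∥ = v cosθ = 2.72×10⁷·cos58° ≈ 1.441×10⁷ m/s.
T = 2πm/(|q|B) = 2π(7.64×10⁻²⁶)/((1.602×10⁻¹⁹)(0.643)) ≈ 4.660×10⁻⁶ s.
pitch = v∥ T = (1.441×10⁷)(4.660×10⁻⁶) ≈ 67.2 m.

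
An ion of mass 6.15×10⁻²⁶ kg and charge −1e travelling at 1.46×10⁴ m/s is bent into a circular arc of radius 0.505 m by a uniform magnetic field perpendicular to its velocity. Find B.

B ≈ 0.0111 T

From |q|vB = mv²/r, B = mv/(|q|r).
B = (6.15×10⁻²⁶)(1.46×10⁴)/((1.602×10⁻¹⁹)(0.505)) ≈ 0.0111 T.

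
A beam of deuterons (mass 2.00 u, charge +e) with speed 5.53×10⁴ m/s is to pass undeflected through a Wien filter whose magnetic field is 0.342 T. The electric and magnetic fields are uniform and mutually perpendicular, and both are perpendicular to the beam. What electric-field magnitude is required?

For straight-line motion qE = qvB, so E = vB.
E = 5.53×10⁴ × 0.342 = 1.89×10⁴ V/m.

E = 1.89×10⁴ V/m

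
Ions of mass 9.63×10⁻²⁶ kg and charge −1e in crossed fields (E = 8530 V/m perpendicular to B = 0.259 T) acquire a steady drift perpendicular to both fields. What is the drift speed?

In crossed fields the guiding centre drifts at v_d = |E×B|/B² = E/B, independent of charge and mass.
v_d = 8530/0.259 = 3.29×10⁴ m/s.

v_d ≈ 3.29×10⁴ m/s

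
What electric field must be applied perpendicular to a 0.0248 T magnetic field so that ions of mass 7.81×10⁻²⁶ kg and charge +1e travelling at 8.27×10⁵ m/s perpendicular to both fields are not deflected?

E = 2.05×10⁴ V/m

For straight-line motion qE = qvB, so E = vB.
E = 8.27×10⁵ × 0.0248 = 2.05×10⁴ V/m.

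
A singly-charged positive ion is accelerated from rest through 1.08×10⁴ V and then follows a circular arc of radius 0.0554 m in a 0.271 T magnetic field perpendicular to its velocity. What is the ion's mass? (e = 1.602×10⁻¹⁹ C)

m ≈ 1.67×10⁻²⁷ kg

Combine |q|V = ½mv² and r = mv/(|q|B): eliminate v to get m = qB²r²/(2V).
m = (1.602×10⁻¹⁹)(0.271)²(0.0554)²/(2·1.08×10⁴) ≈ 1.67×10⁻²⁷ kg.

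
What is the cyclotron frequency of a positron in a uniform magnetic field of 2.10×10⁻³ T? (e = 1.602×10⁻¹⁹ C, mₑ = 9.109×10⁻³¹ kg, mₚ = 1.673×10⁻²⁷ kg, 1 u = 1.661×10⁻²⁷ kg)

f = |q|B/(2πm).
f = (1.602×10⁻¹⁹)(2.10×10⁻³)/(2π·9.109×10⁻³¹) ≈ 5.88×10⁷ Hz.

f ≈ 5.88×10⁷ Hz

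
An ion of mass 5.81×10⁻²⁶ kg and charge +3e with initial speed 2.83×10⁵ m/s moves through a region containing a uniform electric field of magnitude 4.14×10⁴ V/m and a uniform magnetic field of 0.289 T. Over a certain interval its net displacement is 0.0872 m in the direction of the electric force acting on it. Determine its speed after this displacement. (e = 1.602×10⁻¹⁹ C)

v_f ≈ 3.74×10⁵ m/s

B does no work; ΔKE = |q|E d.
½mv_f² = ½mv₀² + |q|Ed = ½(5.81×10⁻²⁶)(2.83×10⁵)² + (4.806×10⁻¹⁹)(4.14×10⁴)(0.0872) ≈ 2.327×10⁻¹⁵ J + 1.735×10⁻¹⁵ J ≈ 4.062×10⁻¹⁵ J.
v_f = √(2·4.062×10⁻¹⁵/5.81×10⁻²⁶) ≈ 3.74×10⁵ m/s.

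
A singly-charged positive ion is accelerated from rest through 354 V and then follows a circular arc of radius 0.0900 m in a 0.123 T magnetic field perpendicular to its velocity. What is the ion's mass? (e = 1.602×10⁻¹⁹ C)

Combine |q|V = ½mv² and r = mv/(|q|B): eliminate v to get m = qB²r²/(2V).
m = (1.602×10⁻¹⁹)(0.123)²(0.0900)²/(2·354) ≈ 2.77×10⁻²⁶ kg.

m ≈ 2.77×10⁻²⁶ kg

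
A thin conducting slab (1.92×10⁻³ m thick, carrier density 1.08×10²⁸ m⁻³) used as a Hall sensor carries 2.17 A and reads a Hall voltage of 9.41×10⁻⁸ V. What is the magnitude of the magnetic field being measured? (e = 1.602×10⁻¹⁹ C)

From V_H = IB/(n e t), B = V_H n e t / I.
B = (9.41×10⁻⁸)(1.08×10²⁸)(1.602×10⁻¹⁹)(1.92×10⁻³)/2.17 ≈ 0.144 T.

B ≈ 0.144 T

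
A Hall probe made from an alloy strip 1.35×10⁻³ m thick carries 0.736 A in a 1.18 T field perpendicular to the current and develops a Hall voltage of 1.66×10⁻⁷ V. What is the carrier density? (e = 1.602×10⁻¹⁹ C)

From V_H = IB/(n e t), n = IB/(V_H e t).
n = (0.736)(1.18)/((1.66×10⁻⁷)(1.602×10⁻¹⁹)(1.35×10⁻³)) ≈ 2.42×10²⁸ m⁻³.

n ≈ 2.42×10²⁸ m⁻³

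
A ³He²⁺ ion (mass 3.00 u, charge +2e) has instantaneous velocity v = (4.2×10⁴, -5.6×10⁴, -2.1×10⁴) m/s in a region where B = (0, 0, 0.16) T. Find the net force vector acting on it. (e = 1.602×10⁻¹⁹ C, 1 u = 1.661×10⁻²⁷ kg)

F ≈ (-2.87×10⁻¹⁵, -2.15×10⁻¹⁵, 0) N

v×B = (-8960, -6720, 0) N/C.
F = q v×B = (3.204×10⁻¹⁹ C)·(-8960, -6720, 0) = (-2.87×10⁻¹⁵, -2.15×10⁻¹⁵, 0) N.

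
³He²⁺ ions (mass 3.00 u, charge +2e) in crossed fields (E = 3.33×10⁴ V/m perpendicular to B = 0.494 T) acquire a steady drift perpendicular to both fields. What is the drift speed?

The steady drift has the magnetic force balancing the electric force, so v_d = E/B.
v_d = 3.33×10⁴/0.494 = 6.74×10⁴ m/s.

v_d ≈ 6.74×10⁴ m/s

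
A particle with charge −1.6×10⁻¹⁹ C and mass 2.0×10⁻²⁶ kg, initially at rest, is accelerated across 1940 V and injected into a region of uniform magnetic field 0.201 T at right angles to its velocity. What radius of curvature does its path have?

r ≈ 0.110 m

Acceleration: |q|V = ½mv² ⇒ v = √(2|q|V/m) = √(2·1.6×10⁻¹⁹·1940/2.0×10⁻²⁶) ≈ 1.762×10⁵ m/s.
In the field: r = mv/(|q|B) = (2.0×10⁻²⁶)(1.762×10⁵)/((1.6×10⁻¹⁹)(0.201)) ≈ 0.110 m.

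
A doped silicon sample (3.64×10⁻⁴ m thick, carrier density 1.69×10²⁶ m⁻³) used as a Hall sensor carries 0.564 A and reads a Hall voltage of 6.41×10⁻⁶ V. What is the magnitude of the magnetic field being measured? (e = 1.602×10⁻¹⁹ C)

B ≈ 0.112 T

From V_H = IB/(n e t), B = V_H n e t / I.
B = (6.41×10⁻⁶)(1.69×10²⁶)(1.602×10⁻¹⁹)(3.64×10⁻⁴)/0.564 ≈ 0.112 T.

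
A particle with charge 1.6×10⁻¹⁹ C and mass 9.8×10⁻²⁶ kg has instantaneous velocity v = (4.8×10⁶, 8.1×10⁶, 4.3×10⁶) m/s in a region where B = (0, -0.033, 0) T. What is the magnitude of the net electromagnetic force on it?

v×B = (1.42×10⁵, 0, -1.58×10⁵) N/C.
F = q v×B = (1.6×10⁻¹⁹ C)·(1.42×10⁵, 0, -1.58×10⁵) = (2.27×10⁻¹⁴, 0, -2.53×10⁻¹⁴) N.
|F| = 3.40×10⁻¹⁴ N.

|F| ≈ 3.40×10⁻¹⁴ N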